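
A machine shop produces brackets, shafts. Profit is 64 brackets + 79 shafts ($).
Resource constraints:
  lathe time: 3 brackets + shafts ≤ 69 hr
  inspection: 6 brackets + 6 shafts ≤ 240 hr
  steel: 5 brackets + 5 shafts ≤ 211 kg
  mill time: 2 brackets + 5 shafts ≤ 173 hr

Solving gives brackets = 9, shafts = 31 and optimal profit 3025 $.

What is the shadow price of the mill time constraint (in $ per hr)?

Check each constraint at x*: lathe time 58/69 (slack 11); inspection 240/240 (tight); steel 200/211 (slack 11); mill time 173/173 (tight).
Since lathe time, steel are not tight, their duals are 0.
The binding rows give the dual system: 6·y_inspection + 2·y_mill time = 64 and 6·y_inspection + 5·y_mill time = 79.
Solving: y_inspection = 9, y_mill time = 5.
Shadow price of mill time = 5.

5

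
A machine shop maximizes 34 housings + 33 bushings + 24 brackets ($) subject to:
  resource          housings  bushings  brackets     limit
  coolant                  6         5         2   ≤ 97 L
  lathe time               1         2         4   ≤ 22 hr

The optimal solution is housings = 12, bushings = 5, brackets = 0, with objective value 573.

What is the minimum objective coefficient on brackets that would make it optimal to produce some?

26

Check each constraint at x*: coolant 97/97 (tight); lathe time 22/22 (tight).
Dual feasibility on the basic columns requires 6·y_coolant + 1·y_lathe time = 34, 5·y_coolant + 2·y_lathe time = 33.
Solving: y_coolant = 5, y_lathe time = 4.
brackets enters the basis when its profit ≥ yᵀa₃ = 5·2 + 4·4 = 26.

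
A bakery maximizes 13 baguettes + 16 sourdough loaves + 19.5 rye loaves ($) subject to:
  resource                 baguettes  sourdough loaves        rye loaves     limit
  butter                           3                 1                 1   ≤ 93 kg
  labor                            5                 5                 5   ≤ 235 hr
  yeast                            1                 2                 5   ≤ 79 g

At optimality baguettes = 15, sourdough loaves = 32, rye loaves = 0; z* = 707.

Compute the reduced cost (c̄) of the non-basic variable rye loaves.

-5.5

Binding: labor and yeast. Non-binding: butter (16 unused).
Slack constraints have shadow price 0 (complementary slackness).
From A_Bᵀ y = c: 5·y_labor + 1·y_yeast = 13; 5·y_labor + 2·y_yeast = 16.
→ y_labor = 2 and y_yeast = 3.
Reduced cost of rye loaves: c₃ − yᵀa₃ = 19.5 − (2·5 + 3·5) = 19.5 − 25 = -5.5.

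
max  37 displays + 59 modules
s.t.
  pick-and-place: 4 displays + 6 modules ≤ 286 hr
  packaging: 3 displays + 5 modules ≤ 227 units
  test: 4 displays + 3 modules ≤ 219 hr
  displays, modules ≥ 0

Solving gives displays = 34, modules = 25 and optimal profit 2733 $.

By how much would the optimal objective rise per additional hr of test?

At the optimum: pick-and-place uses 286 of 286 (binding); packaging uses 227 of 227 (binding); test uses 211 of 219 (slack = 8).
Slack constraints have shadow price 0 (complementary slackness).
Dual feasibility on the basic columns requires 4·y_pick-and-place + 3·y_packaging = 37, 6·y_pick-and-place + 5·y_packaging = 59.
Solving: y_pick-and-place = 4, y_packaging = 7.
Shadow price of test = 0.

0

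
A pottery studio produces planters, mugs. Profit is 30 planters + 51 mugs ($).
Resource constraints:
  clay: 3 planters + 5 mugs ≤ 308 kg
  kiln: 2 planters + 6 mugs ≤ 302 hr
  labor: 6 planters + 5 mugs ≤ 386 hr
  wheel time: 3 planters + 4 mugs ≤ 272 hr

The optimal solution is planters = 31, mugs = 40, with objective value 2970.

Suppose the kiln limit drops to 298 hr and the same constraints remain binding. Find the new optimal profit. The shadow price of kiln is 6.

2946

Δb = -4, so new z* = 2970 + (6)·(-4) = 2970 − 24 = 2946.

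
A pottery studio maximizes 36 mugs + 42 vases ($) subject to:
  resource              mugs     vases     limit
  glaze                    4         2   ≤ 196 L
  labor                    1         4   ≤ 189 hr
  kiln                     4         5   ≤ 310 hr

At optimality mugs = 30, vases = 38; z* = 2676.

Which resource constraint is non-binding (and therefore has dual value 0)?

glaze: 196/196 (binding)
labor: 182/189 (slack 7)
kiln: 310/310 (binding)
By complementary slackness, a constraint with positive slack has shadow price 0 → labor.

labor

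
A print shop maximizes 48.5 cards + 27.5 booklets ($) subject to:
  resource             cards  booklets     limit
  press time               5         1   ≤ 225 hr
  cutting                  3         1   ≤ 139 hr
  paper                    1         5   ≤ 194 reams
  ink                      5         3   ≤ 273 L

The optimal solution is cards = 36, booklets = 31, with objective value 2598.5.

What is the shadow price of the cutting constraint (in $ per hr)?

2

Binding: cutting and ink. Non-binding: press time (14 unused), paper (3 unused).
Since press time, paper are not tight, their duals are 0.
Dual feasibility on the basic columns requires 3·y_cutting + 5·y_ink = 48.5, 1·y_cutting + 3·y_ink = 27.5.
This yields shadow prices y_cutting = 2, y_ink = 8.5.
Shadow price of cutting = 2.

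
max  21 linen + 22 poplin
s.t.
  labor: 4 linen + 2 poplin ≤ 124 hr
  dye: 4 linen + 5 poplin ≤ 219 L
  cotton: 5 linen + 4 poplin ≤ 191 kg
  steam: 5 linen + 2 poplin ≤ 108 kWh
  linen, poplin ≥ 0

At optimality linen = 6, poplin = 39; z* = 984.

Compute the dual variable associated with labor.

At the optimum: labor uses 102 of 124 (slack = 22); dye uses 219 of 219 (binding); cotton uses 186 of 191 (slack = 5); steam uses 108 of 108 (binding).
Slack constraints have shadow price 0 (complementary slackness).
Dual feasibility on the basic columns requires 4·y_dye + 5·y_steam = 21, 5·y_dye + 2·y_steam = 22.
→ y_dye = 4 and y_steam = 1.
Shadow price of labor = 0.

0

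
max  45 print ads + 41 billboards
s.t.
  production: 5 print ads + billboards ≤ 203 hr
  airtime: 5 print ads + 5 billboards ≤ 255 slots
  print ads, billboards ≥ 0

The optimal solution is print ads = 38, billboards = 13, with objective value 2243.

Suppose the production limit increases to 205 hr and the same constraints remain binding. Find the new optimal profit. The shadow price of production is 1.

2245

Δb = 2, so new z* = 2243 + (1)·(2) = 2243 + 2 = 2245.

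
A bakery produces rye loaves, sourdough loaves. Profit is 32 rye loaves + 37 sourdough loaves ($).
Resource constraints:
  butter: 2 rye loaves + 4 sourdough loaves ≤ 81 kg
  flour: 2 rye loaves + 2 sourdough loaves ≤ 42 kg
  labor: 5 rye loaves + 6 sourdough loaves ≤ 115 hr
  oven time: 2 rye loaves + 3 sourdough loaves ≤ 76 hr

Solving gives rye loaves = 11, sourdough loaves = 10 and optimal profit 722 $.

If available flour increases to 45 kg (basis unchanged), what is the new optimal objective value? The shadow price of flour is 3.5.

Δb = 3, so new z* = 722 + (3.5)·(3) = 722 + 10.5 = 732.5.

732.5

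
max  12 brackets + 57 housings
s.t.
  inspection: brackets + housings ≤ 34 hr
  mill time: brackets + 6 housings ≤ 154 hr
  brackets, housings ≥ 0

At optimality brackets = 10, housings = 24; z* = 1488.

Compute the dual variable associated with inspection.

At the optimum: inspection uses 34 of 34 (binding); mill time uses 154 of 154 (binding).
From A_Bᵀ y = c: 1·y_inspection + 1·y_mill time = 12; 1·y_inspection + 6·y_mill time = 57.
Solving: y_inspection = 3, y_mill time = 9.
Shadow price of inspection = 3.

3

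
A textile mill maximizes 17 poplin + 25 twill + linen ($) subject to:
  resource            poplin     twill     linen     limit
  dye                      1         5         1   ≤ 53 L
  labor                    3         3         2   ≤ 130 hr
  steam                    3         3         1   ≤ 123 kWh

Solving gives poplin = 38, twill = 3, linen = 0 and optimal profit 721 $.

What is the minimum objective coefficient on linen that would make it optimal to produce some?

7

Check each constraint at x*: dye 53/53 (tight); labor 123/130 (slack 7); steam 123/123 (tight).
Since labor is not tight, its dual is 0.
Dual feasibility on the basic columns requires 1·y_dye + 3·y_steam = 17, 5·y_dye + 3·y_steam = 25.
→ y_dye = 2 and y_steam = 5.
linen enters the basis when its profit ≥ yᵀa₃ = 2·1 + 5·1 = 7.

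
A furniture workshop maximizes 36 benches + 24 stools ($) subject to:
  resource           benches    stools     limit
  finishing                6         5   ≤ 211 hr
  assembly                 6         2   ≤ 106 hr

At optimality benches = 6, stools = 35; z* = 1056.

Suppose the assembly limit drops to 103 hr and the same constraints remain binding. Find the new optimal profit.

1050

At the optimum: finishing uses 211 of 211 (binding); assembly uses 106 of 106 (binding).
Dual feasibility on the basic columns requires 6·y_finishing + 6·y_assembly = 36, 5·y_finishing + 2·y_assembly = 24.
→ y_finishing = 4 and y_assembly = 2.
Δz = y_assembly·Δb = 2 × (-3) = -6, so new z* = 1056 − 6 = 1050.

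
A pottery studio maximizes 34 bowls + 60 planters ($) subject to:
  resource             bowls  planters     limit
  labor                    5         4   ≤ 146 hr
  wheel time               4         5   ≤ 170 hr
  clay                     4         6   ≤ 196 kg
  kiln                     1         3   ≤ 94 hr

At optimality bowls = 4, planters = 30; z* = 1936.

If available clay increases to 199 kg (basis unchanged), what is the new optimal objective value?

Binding: clay and kiln. Non-binding: labor (6 unused), wheel time (4 unused).
Slack constraints have shadow price 0 (complementary slackness).
The binding rows give the dual system: 4·y_clay + 1·y_kiln = 34 and 6·y_clay + 3·y_kiln = 60.
Solving: y_clay = 7, y_kiln = 6.
Δz = y_clay·Δb = 7 × (3) = 21, so new z* = 1936 + 21 = 1957.

1957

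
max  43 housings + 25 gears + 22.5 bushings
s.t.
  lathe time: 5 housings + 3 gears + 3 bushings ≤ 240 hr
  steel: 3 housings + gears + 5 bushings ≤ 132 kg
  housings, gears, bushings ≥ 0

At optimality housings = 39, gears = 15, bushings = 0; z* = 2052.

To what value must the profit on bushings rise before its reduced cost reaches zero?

29

Check each constraint at x*: lathe time 240/240 (tight); steel 132/132 (tight).
From A_Bᵀ y = c: 5·y_lathe time + 3·y_steel = 43; 3·y_lathe time + 1·y_steel = 25.
→ y_lathe time = 8 and y_steel = 1.
bushings enters the basis when its profit ≥ yᵀa₃ = 8·3 + 1·5 = 29.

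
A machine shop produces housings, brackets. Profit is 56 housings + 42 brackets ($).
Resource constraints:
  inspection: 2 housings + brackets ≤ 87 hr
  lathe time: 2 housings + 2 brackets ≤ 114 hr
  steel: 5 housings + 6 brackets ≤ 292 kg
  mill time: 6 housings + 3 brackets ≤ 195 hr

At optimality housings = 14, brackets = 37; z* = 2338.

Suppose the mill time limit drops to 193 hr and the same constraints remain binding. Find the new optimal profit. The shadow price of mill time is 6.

Δb = -2, so new z* = 2338 + (6)·(-2) = 2338 − 12 = 2326.

2326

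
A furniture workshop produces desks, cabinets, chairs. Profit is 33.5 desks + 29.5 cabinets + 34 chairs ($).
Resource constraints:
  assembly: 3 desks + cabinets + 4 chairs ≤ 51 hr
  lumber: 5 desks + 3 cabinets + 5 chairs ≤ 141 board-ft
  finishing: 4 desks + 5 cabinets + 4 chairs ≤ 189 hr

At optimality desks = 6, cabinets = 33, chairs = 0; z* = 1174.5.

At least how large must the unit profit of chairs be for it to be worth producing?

Check each constraint at x*: assembly 51/51 (tight); lumber 129/141 (slack 12); finishing 189/189 (tight).
By complementary slackness, y = 0 for the non-binding constraint.
Dual feasibility on the basic columns requires 3·y_assembly + 4·y_finishing = 33.5, 1·y_assembly + 5·y_finishing = 29.5.
→ y_assembly = 4.5 and y_finishing = 5.
chairs enters the basis when its profit ≥ yᵀa₃ = 4.5·4 + 5·4 = 38.

38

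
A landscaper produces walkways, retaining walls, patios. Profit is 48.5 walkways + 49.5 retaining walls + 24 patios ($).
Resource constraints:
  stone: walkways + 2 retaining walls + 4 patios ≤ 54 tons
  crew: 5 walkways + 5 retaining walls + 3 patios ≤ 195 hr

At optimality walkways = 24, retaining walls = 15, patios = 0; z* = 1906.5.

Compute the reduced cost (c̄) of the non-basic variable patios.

Check each constraint at x*: stone 54/54 (tight); crew 195/195 (tight).
The binding rows give the dual system: 1·y_stone + 5·y_crew = 48.5 and 2·y_stone + 5·y_crew = 49.5.
→ y_stone = 1 and y_crew = 9.5.
Reduced cost of patios: c₃ − yᵀa₃ = 24 − (1·4 + 9.5·3) = 24 − 32.5 = -8.5.

-8.5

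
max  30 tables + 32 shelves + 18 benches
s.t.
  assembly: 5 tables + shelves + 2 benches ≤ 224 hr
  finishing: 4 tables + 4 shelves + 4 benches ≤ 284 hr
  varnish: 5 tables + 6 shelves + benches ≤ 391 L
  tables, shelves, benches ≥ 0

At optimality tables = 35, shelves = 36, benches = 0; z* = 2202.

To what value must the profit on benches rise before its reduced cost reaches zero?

22

Binding: finishing and varnish. Non-binding: assembly (13 unused).
By complementary slackness, y = 0 for the non-binding constraint.
From A_Bᵀ y = c: 4·y_finishing + 5·y_varnish = 30; 4·y_finishing + 6·y_varnish = 32.
Solving: y_finishing = 5, y_varnish = 2.
benches enters the basis when its profit ≥ yᵀa₃ = 5·4 + 2·1 = 22.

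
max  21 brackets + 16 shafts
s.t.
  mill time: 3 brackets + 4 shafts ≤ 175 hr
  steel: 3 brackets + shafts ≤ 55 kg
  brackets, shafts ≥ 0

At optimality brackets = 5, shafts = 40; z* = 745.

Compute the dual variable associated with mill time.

3

Both mill time and steel are binding at x*.
The binding rows give the dual system: 3·y_mill time + 3·y_steel = 21 and 4·y_mill time + 1·y_steel = 16.
Solving: y_mill time = 3, y_steel = 4.
Shadow price of mill time = 3.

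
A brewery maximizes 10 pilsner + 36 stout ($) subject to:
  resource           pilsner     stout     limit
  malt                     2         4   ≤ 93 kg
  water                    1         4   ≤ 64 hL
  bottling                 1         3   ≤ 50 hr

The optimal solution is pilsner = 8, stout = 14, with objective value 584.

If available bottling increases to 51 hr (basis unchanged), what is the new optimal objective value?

At the optimum: malt uses 72 of 93 (slack = 21); water uses 64 of 64 (binding); bottling uses 50 of 50 (binding).
Slack constraints have shadow price 0 (complementary slackness).
Dual feasibility on the basic columns requires 1·y_water + 1·y_bottling = 10, 4·y_water + 3·y_bottling = 36.
→ y_water = 6 and y_bottling = 4.
Δz = y_bottling·Δb = 4 × (1) = 4, so new z* = 584 + 4 = 588.

588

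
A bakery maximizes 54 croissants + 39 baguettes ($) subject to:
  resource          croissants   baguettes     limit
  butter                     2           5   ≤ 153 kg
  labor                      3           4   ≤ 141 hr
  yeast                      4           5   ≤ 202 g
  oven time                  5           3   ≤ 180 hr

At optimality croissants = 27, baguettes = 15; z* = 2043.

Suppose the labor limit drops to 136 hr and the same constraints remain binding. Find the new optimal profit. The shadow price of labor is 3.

2028

Δb = -5, so new z* = 2043 + (3)·(-5) = 2043 − 15 = 2028.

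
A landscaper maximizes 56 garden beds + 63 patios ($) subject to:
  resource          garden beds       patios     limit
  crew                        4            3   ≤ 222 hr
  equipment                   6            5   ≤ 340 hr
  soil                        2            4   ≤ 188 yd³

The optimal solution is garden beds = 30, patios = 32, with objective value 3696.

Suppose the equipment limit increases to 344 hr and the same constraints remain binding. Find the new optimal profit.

3724

Check each constraint at x*: crew 216/222 (slack 6); equipment 340/340 (tight); soil 188/188 (tight).
By complementary slackness, y = 0 for the non-binding constraint.
The binding rows give the dual system: 6·y_equipment + 2·y_soil = 56 and 5·y_equipment + 4·y_soil = 63.
→ y_equipment = 7 and y_soil = 7.
Δz = y_equipment·Δb = 7 × (4) = 28, so new z* = 3696 + 28 = 3724.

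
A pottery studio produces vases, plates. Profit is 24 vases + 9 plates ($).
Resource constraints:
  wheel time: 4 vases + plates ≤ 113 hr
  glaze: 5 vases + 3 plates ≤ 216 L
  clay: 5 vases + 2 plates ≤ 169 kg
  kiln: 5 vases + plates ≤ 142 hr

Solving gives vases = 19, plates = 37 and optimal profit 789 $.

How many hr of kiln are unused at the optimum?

kiln used = 5·19 + 1·37 = 132; slack = 142 − 132 = 10.

10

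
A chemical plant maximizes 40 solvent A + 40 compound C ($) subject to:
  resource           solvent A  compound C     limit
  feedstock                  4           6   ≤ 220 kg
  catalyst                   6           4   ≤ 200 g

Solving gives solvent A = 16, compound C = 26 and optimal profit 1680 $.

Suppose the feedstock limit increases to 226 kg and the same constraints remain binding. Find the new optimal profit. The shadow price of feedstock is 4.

Δb = 6, so new z* = 1680 + (4)·(6) = 1680 + 24 = 1704.

1704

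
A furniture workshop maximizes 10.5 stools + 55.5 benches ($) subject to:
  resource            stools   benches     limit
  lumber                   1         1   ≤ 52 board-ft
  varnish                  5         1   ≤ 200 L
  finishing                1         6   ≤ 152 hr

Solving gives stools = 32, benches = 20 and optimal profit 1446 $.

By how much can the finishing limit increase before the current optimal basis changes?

Binding constraints: lumber, finishing. The basis is B = [[1,1],[1,6]] with det 5.
Per unit increase in finishing, x* moves by d = (-0.2, 0.2).
The basis stays optimal until stools reaches 0; allowable increase = 160 hr.

160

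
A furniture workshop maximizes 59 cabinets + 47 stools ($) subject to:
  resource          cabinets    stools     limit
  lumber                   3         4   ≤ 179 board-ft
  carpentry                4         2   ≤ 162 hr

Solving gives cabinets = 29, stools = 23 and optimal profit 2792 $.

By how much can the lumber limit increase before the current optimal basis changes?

Binding constraints: lumber, carpentry. The basis is B = [[3,4],[4,2]] with det -10.
Per unit increase in lumber, x* moves by d = (-0.2, 0.4).
The basis stays optimal until cabinets reaches 0; allowable increase = 145 board-ft.

145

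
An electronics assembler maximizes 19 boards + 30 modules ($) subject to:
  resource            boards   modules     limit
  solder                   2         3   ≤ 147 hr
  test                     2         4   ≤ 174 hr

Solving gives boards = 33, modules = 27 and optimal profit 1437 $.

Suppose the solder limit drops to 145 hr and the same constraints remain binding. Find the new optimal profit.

At the optimum: solder uses 147 of 147 (binding); test uses 174 of 174 (binding).
Dual feasibility on the basic columns requires 2·y_solder + 2·y_test = 19, 3·y_solder + 4·y_test = 30.
→ y_solder = 8 and y_test = 1.5.
Δz = y_solder·Δb = 8 × (-2) = -16, so new z* = 1437 − 16 = 1421.

1421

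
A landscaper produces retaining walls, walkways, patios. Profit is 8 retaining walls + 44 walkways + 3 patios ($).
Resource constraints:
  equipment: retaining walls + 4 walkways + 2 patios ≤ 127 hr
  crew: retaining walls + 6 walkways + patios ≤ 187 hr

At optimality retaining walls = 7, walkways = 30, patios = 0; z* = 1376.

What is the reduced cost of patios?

Both equipment and crew are binding at x*.
Dual feasibility on the basic columns requires 1·y_equipment + 1·y_crew = 8, 4·y_equipment + 6·y_crew = 44.
→ y_equipment = 2 and y_crew = 6.
Reduced cost of patios: c₃ − yᵀa₃ = 3 − (2·2 + 6·1) = 3 − 10 = -7.

-7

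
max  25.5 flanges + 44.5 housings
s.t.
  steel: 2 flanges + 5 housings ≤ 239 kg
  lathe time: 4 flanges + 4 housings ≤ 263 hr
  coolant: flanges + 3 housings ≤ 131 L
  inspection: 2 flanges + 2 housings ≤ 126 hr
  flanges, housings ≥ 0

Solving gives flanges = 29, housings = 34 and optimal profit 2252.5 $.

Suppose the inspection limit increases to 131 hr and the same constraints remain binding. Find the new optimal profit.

Binding: coolant and inspection. Non-binding: steel (11 unused), lathe time (11 unused).
By complementary slackness, y = 0 for the non-binding constraints.
The binding rows give the dual system: 1·y_coolant + 2·y_inspection = 25.5 and 3·y_coolant + 2·y_inspection = 44.5.
This yields shadow prices y_coolant = 9.5, y_inspection = 8.
Δz = y_inspection·Δb = 8 × (5) = 40, so new z* = 2252.5 + 40 = 2292.5.

2292.5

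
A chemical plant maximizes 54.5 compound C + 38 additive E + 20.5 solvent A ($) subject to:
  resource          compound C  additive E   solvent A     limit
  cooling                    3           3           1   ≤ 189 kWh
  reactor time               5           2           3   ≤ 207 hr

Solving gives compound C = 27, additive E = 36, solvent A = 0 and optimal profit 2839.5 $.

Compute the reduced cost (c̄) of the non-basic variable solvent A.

-5

Check each constraint at x*: cooling 189/189 (tight); reactor time 207/207 (tight).
The binding rows give the dual system: 3·y_cooling + 5·y_reactor time = 54.5 and 3·y_cooling + 2·y_reactor time = 38.
Solving: y_cooling = 9, y_reactor time = 5.5.
Reduced cost of solvent A: c₃ − yᵀa₃ = 20.5 − (9·1 + 5.5·3) = 20.5 − 25.5 = -5.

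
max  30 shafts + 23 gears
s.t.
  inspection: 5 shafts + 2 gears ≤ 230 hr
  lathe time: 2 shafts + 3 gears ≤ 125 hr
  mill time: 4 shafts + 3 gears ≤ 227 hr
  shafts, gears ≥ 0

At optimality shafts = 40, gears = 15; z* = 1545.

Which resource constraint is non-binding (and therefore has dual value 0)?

mill time

inspection: 230/230 (binding)
lathe time: 125/125 (binding)
mill time: 205/227 (slack 22)
By complementary slackness, a constraint with positive slack has shadow price 0 → mill time.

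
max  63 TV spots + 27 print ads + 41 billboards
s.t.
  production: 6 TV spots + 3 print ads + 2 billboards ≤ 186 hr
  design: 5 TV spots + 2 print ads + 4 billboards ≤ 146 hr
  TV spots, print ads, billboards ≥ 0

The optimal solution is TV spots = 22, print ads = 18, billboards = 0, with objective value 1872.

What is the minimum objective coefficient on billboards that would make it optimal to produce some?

42

Check each constraint at x*: production 186/186 (tight); design 146/146 (tight).
Dual feasibility on the basic columns requires 6·y_production + 5·y_design = 63, 3·y_production + 2·y_design = 27.
Solving: y_production = 3, y_design = 9.
billboards enters the basis when its profit ≥ yᵀa₃ = 3·2 + 9·4 = 42.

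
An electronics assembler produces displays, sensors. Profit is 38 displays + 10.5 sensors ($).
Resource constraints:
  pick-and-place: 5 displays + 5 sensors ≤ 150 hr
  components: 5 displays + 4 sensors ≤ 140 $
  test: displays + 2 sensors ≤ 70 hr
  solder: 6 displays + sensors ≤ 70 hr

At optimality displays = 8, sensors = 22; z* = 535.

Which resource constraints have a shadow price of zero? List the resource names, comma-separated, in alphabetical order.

components, test

pick-and-place: 150/150 (binding)
components: 128/140 (slack 12)
test: 52/70 (slack 18)
solder: 70/70 (binding)
By complementary slackness, a constraint with positive slack has shadow price 0 → components, test.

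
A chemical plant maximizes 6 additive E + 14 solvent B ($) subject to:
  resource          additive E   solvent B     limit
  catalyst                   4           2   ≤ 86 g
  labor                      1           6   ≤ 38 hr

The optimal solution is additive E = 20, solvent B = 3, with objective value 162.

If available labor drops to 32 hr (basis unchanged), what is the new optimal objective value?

150

Both catalyst and labor are binding at x*.
Dual feasibility on the basic columns requires 4·y_catalyst + 1·y_labor = 6, 2·y_catalyst + 6·y_labor = 14.
Solving: y_catalyst = 1, y_labor = 2.
Δz = y_labor·Δb = 2 × (-6) = -12, so new z* = 162 − 12 = 150.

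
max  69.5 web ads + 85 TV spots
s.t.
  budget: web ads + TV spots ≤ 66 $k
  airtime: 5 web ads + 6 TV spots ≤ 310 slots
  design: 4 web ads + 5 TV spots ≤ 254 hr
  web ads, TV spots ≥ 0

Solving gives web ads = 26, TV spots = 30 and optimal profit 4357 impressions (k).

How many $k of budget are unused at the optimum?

10

budget used = 1·26 + 1·30 = 56; slack = 66 − 56 = 10.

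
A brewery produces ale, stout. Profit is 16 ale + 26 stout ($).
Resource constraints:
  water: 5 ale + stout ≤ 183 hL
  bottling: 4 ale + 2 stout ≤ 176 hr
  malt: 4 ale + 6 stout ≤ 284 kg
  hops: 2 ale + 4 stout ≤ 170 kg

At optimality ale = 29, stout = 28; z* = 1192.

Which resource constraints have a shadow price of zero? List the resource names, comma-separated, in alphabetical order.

bottling, water

water: 173/183 (slack 10)
bottling: 172/176 (slack 4)
malt: 284/284 (binding)
hops: 170/170 (binding)
By complementary slackness, a constraint with positive slack has shadow price 0 → bottling, water.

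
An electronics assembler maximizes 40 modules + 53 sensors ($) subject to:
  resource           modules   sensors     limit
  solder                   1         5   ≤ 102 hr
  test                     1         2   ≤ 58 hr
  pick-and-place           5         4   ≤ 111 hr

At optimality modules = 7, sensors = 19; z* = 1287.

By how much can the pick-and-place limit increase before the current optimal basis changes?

Binding constraints: solder, pick-and-place. The basis is B = [[1,5],[5,4]] with det -21.
Per unit increase in pick-and-place, x* moves by d = (0.2381, -0.0476).
The basis stays optimal until test becomes binding; allowable increase = 91 hr.

91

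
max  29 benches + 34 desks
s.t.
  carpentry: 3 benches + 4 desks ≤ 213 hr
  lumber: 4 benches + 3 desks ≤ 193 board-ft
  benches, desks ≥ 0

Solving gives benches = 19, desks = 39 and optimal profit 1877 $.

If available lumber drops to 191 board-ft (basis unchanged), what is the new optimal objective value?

1873

At the optimum: carpentry uses 213 of 213 (binding); lumber uses 193 of 193 (binding).
From A_Bᵀ y = c: 3·y_carpentry + 4·y_lumber = 29; 4·y_carpentry + 3·y_lumber = 34.
→ y_carpentry = 7 and y_lumber = 2.
Δz = y_lumber·Δb = 2 × (-2) = -4, so new z* = 1877 − 4 = 1873.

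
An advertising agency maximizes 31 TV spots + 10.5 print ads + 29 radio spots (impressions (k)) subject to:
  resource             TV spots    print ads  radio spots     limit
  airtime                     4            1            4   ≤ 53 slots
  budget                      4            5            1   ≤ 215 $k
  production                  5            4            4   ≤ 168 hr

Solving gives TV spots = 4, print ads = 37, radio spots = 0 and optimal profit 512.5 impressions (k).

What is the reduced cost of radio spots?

Check each constraint at x*: airtime 53/53 (tight); budget 201/215 (slack 14); production 168/168 (tight).
Since budget is not tight, its dual is 0.
Dual feasibility on the basic columns requires 4·y_airtime + 5·y_production = 31, 1·y_airtime + 4·y_production = 10.5.
This yields shadow prices y_airtime = 6.5, y_production = 1.
Reduced cost of radio spots: c₃ − yᵀa₃ = 29 − (6.5·4 + 1·4) = 29 − 30 = -1.

-1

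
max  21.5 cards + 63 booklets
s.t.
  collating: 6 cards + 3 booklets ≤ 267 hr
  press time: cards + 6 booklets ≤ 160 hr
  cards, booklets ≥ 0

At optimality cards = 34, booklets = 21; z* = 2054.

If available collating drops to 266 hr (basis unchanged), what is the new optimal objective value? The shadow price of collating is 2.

Δb = -1, so new z* = 2054 + (2)·(-1) = 2054 − 2 = 2052.

2052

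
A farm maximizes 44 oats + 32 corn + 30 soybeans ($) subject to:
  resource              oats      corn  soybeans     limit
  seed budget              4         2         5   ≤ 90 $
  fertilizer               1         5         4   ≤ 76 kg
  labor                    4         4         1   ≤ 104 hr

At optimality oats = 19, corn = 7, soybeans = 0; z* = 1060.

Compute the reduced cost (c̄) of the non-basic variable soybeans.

-5

Check each constraint at x*: seed budget 90/90 (tight); fertilizer 54/76 (slack 22); labor 104/104 (tight).
Since fertilizer is not tight, its dual is 0.
The binding rows give the dual system: 4·y_seed budget + 4·y_labor = 44 and 2·y_seed budget + 4·y_labor = 32.
Solving: y_seed budget = 6, y_labor = 5.
Reduced cost of soybeans: c₃ − yᵀa₃ = 30 − (6·5 + 5·1) = 30 − 35 = -5.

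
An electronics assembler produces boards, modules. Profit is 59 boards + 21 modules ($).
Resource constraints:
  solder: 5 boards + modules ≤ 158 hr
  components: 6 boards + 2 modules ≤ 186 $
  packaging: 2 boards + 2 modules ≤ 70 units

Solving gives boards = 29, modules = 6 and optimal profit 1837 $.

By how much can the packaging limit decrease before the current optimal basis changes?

Binding constraints: components, packaging. The basis is B = [[6,2],[2,2]] with det 8.
Per unit decrease in packaging, x* moves by d = (0.25, -0.75).
The basis stays optimal until modules reaches 0; allowable decrease = 8 units.

8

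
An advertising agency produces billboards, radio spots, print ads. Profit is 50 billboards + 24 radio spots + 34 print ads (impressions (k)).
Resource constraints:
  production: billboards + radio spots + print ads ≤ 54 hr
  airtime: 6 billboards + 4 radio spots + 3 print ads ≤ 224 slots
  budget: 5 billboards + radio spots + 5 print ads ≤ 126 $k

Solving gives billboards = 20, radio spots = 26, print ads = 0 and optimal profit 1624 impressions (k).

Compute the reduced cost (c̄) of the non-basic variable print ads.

-1

Check each constraint at x*: production 46/54 (slack 8); airtime 224/224 (tight); budget 126/126 (tight).
Slack constraints have shadow price 0 (complementary slackness).
From A_Bᵀ y = c: 6·y_airtime + 5·y_budget = 50; 4·y_airtime + 1·y_budget = 24.
This yields shadow prices y_airtime = 5, y_budget = 4.
Reduced cost of print ads: c₃ − yᵀa₃ = 34 − (5·3 + 4·5) = 34 − 35 = -1.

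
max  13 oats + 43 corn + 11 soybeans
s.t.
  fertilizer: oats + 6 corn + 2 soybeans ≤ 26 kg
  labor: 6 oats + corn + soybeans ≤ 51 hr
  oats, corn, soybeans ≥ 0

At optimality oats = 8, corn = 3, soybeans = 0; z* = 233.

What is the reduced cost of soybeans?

Check each constraint at x*: fertilizer 26/26 (tight); labor 51/51 (tight).
From A_Bᵀ y = c: 1·y_fertilizer + 6·y_labor = 13; 6·y_fertilizer + 1·y_labor = 43.
→ y_fertilizer = 7 and y_labor = 1.
Reduced cost of soybeans: c₃ − yᵀa₃ = 11 − (7·2 + 1·1) = 11 − 15 = -4.

-4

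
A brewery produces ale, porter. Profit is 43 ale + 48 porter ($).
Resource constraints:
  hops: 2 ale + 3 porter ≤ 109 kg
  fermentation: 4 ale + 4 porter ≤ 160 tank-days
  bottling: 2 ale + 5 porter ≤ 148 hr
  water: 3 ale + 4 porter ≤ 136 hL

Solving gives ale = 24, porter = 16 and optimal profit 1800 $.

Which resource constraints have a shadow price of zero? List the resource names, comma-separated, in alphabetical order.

hops: 96/109 (slack 13)
fermentation: 160/160 (binding)
bottling: 128/148 (slack 20)
water: 136/136 (binding)
By complementary slackness, a constraint with positive slack has shadow price 0 → bottling, hops.

bottling, hops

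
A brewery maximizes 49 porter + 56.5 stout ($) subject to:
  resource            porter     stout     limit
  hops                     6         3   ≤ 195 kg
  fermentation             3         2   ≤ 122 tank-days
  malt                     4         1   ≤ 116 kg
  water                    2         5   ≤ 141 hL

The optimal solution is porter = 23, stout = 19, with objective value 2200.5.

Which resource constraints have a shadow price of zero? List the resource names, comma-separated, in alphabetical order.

fermentation, malt

hops: 195/195 (binding)
fermentation: 107/122 (slack 15)
malt: 111/116 (slack 5)
water: 141/141 (binding)
By complementary slackness, a constraint with positive slack has shadow price 0 → fermentation, malt.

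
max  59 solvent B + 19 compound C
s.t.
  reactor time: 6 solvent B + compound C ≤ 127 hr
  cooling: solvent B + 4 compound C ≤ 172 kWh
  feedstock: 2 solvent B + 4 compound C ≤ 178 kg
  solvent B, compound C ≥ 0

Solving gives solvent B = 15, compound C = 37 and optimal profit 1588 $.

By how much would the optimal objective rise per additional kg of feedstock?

2.5

Binding: reactor time and feedstock. Non-binding: cooling (9 unused).
By complementary slackness, y = 0 for the non-binding constraint.
The binding rows give the dual system: 6·y_reactor time + 2·y_feedstock = 59 and 1·y_reactor time + 4·y_feedstock = 19.
This yields shadow prices y_reactor time = 9, y_feedstock = 2.5.
Shadow price of feedstock = 2.5.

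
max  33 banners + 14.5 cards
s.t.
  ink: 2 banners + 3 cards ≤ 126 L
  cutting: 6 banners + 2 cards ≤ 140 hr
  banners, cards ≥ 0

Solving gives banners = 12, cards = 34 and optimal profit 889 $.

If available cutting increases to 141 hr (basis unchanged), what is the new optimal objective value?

894

Both ink and cutting are binding at x*.
Dual feasibility on the basic columns requires 2·y_ink + 6·y_cutting = 33, 3·y_ink + 2·y_cutting = 14.5.
Solving: y_ink = 1.5, y_cutting = 5.
Δz = y_cutting·Δb = 5 × (1) = 5, so new z* = 889 + 5 = 894.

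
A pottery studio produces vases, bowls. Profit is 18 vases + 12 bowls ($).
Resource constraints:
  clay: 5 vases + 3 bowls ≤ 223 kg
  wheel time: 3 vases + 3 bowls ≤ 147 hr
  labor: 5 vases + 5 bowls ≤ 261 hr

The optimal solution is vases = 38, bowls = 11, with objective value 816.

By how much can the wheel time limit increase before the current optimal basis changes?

9.6

Binding constraints: clay, wheel time. The basis is B = [[5,3],[3,3]] with det 6.
Per unit increase in wheel time, x* moves by d = (-0.5, 0.8333).
The basis stays optimal until labor becomes binding; allowable increase = 9.6 hr.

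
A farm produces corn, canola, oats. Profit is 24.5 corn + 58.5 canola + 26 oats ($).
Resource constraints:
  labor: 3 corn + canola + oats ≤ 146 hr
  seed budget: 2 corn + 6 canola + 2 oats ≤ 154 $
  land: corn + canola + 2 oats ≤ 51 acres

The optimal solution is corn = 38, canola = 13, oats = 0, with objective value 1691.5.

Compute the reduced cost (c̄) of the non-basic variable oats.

At the optimum: labor uses 127 of 146 (slack = 19); seed budget uses 154 of 154 (binding); land uses 51 of 51 (binding).
Since labor is not tight, its dual is 0.
The binding rows give the dual system: 2·y_seed budget + 1·y_land = 24.5 and 6·y_seed budget + 1·y_land = 58.5.
→ y_seed budget = 8.5 and y_land = 7.5.
Reduced cost of oats: c₃ − yᵀa₃ = 26 − (8.5·2 + 7.5·2) = 26 − 32 = -6.

-6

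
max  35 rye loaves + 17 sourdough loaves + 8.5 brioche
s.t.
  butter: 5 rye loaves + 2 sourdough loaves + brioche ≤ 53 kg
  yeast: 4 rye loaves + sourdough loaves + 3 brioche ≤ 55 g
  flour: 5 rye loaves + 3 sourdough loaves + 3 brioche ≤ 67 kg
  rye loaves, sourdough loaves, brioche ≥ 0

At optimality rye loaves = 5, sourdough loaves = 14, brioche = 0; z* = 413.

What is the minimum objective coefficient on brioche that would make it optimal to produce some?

At the optimum: butter uses 53 of 53 (binding); yeast uses 34 of 55 (slack = 21); flour uses 67 of 67 (binding).
Since yeast is not tight, its dual is 0.
The binding rows give the dual system: 5·y_butter + 5·y_flour = 35 and 2·y_butter + 3·y_flour = 17.
→ y_butter = 4 and y_flour = 3.
brioche enters the basis when its profit ≥ yᵀa₃ = 4·1 + 3·3 = 13.

13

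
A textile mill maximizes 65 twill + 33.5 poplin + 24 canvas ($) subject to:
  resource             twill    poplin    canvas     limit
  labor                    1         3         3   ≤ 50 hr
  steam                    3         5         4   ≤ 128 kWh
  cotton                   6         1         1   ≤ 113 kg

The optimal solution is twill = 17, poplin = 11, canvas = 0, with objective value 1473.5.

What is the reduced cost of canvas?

Check each constraint at x*: labor 50/50 (tight); steam 106/128 (slack 22); cotton 113/113 (tight).
Slack constraints have shadow price 0 (complementary slackness).
Dual feasibility on the basic columns requires 1·y_labor + 6·y_cotton = 65, 3·y_labor + 1·y_cotton = 33.5.
Solving: y_labor = 8, y_cotton = 9.5.
Reduced cost of canvas: c₃ − yᵀa₃ = 24 − (8·3 + 9.5·1) = 24 − 33.5 = -9.5.

-9.5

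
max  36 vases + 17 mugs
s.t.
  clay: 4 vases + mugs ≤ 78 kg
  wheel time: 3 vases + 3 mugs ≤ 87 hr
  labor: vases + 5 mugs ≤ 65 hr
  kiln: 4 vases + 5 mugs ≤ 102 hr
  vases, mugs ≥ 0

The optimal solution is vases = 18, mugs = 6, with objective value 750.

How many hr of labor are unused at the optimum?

17

labor used = 1·18 + 5·6 = 48; slack = 65 − 48 = 17.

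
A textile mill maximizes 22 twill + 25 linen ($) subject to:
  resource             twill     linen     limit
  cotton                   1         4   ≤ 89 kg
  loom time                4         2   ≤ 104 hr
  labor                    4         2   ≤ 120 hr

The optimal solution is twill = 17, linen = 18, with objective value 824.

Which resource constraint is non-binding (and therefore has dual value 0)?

cotton: 89/89 (binding)
loom time: 104/104 (binding)
labor: 104/120 (slack 16)
By complementary slackness, a constraint with positive slack has shadow price 0 → labor.

labor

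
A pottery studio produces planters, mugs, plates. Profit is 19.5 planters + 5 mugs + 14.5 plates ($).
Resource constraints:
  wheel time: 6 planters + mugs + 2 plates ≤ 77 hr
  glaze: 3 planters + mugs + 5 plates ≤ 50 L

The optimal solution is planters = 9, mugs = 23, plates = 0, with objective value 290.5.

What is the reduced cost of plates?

-6

At the optimum: wheel time uses 77 of 77 (binding); glaze uses 50 of 50 (binding).
The binding rows give the dual system: 6·y_wheel time + 3·y_glaze = 19.5 and 1·y_wheel time + 1·y_glaze = 5.
Solving: y_wheel time = 1.5, y_glaze = 3.5.
Reduced cost of plates: c₃ − yᵀa₃ = 14.5 − (1.5·2 + 3.5·5) = 14.5 − 20.5 = -6.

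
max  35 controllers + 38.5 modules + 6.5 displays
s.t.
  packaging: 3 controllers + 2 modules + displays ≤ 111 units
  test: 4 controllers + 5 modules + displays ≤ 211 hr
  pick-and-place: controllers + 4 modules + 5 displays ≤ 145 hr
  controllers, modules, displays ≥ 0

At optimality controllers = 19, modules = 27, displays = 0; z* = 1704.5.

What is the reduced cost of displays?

At the optimum: packaging uses 111 of 111 (binding); test uses 211 of 211 (binding); pick-and-place uses 127 of 145 (slack = 18).
Since pick-and-place is not tight, its dual is 0.
The binding rows give the dual system: 3·y_packaging + 4·y_test = 35 and 2·y_packaging + 5·y_test = 38.5.
Solving: y_packaging = 3, y_test = 6.5.
Reduced cost of displays: c₃ − yᵀa₃ = 6.5 − (3·1 + 6.5·1) = 6.5 − 9.5 = -3.

-3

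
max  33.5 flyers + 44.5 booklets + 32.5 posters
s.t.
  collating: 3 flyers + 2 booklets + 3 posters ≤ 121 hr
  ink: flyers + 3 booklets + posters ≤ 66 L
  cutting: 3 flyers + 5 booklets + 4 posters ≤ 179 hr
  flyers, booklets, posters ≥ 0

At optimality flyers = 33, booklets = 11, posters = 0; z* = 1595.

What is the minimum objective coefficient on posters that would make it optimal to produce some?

Binding: collating and ink. Non-binding: cutting (25 unused).
Since cutting is not tight, its dual is 0.
From A_Bᵀ y = c: 3·y_collating + 1·y_ink = 33.5; 2·y_collating + 3·y_ink = 44.5.
This yields shadow prices y_collating = 8, y_ink = 9.5.
posters enters the basis when its profit ≥ yᵀa₃ = 8·3 + 9.5·1 = 33.5.

33.5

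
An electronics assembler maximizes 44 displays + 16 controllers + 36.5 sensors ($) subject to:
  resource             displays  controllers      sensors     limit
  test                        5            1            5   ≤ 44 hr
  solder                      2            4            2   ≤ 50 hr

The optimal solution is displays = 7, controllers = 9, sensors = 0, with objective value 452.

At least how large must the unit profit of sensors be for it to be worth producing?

Check each constraint at x*: test 44/44 (tight); solder 50/50 (tight).
The binding rows give the dual system: 5·y_test + 2·y_solder = 44 and 1·y_test + 4·y_solder = 16.
This yields shadow prices y_test = 8, y_solder = 2.
sensors enters the basis when its profit ≥ yᵀa₃ = 8·5 + 2·2 = 44.

44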